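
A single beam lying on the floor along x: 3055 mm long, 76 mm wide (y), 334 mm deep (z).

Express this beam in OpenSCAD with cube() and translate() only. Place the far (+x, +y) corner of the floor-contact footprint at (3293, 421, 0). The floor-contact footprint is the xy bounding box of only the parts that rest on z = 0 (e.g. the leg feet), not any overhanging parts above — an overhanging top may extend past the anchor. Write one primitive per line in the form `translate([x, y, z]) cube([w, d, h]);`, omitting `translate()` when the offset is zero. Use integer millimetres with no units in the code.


translate([238, 345, 0]) cube([3055, 76, 334]);


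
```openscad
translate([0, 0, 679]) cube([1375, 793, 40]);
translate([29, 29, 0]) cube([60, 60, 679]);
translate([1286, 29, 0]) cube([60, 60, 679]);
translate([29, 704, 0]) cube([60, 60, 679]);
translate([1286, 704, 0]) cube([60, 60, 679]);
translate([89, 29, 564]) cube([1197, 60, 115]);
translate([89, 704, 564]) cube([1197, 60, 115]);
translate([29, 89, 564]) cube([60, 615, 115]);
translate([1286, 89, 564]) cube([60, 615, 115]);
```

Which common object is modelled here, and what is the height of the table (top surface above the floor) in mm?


A table. The table height is 719 mm.

A 1375×793×40 slab sits at z = 679 on four 60 mm square posts — a table. The top surface is at 679 + 40 = 719 mm.


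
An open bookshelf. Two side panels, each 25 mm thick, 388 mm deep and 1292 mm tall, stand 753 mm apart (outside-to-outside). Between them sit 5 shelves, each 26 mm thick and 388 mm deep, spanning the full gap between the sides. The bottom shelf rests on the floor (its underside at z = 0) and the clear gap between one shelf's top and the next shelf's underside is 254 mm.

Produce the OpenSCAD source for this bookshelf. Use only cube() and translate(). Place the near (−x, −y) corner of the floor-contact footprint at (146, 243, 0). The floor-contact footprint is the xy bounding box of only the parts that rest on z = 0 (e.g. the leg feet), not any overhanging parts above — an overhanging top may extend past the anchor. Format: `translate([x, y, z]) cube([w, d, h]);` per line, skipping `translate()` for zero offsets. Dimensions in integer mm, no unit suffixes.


translate([146, 243, 0]) cube([25, 388, 1292]);
translate([874, 243, 0]) cube([25, 388, 1292]);
translate([171, 243, 0]) cube([703, 388, 26]);
translate([171, 243, 280]) cube([703, 388, 26]);
translate([171, 243, 560]) cube([703, 388, 26]);
translate([171, 243, 840]) cube([703, 388, 26]);
translate([171, 243, 1120]) cube([703, 388, 26]);


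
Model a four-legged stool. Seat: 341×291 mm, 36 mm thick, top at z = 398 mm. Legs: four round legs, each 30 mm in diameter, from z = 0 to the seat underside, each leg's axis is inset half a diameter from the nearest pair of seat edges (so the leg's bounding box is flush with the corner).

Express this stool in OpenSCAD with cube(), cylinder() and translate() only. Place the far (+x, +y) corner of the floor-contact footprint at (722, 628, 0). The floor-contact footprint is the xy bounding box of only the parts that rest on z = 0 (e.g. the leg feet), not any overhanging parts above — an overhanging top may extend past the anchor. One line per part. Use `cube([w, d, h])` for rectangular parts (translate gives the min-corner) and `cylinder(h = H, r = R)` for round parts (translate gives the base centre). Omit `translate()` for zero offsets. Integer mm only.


// leg_h = 398 - 36 = 362
translate([381, 337, 362]) cube([341, 291, 36]);
translate([396, 352, 0]) cylinder(h = 362, r = 15);
translate([707, 352, 0]) cylinder(h = 362, r = 15);
translate([396, 613, 0]) cylinder(h = 362, r = 15);
translate([707, 613, 0]) cylinder(h = 362, r = 15);


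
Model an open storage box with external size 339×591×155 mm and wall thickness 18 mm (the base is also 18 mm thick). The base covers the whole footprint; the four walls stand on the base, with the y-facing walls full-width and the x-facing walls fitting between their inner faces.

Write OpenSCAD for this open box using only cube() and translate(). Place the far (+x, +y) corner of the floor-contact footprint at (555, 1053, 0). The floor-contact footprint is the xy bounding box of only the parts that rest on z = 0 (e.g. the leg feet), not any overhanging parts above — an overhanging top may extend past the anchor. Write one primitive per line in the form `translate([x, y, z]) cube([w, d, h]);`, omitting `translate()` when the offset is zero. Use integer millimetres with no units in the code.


translate([216, 462, 0]) cube([339, 591, 18]);
translate([216, 462, 18]) cube([339, 18, 137]);
translate([216, 1035, 18]) cube([339, 18, 137]);
translate([216, 480, 18]) cube([18, 555, 137]);
translate([537, 480, 18]) cube([18, 555, 137]);


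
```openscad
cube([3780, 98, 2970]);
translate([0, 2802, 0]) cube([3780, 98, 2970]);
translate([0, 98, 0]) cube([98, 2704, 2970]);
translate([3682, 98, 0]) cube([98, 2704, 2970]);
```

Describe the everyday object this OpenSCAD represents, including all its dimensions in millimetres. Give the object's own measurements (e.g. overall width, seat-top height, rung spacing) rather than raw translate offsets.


The wall frame of a small rectangular building: four walls, each 2970 mm tall and 98 mm thick, enclosing a footprint 3780 mm (x) by 2900 mm (y) outside-to-outside, with no floor or roof. The front and back walls (the −y and +y sides) span the full width; the two side walls fit between them.


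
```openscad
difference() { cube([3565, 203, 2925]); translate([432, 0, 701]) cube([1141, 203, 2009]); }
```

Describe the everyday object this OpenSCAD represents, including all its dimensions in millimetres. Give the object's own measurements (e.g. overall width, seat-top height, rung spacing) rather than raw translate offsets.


A wall 3565 mm long (x), 203 mm thick (y), 2925 mm tall, with a rectangular window opening cut through it. The opening is 1141 mm wide and 2009 mm tall; its sill is at z = 701 mm and its near (−x) edge is 432 mm from the wall's −x end. The opening passes through the full wall thickness.


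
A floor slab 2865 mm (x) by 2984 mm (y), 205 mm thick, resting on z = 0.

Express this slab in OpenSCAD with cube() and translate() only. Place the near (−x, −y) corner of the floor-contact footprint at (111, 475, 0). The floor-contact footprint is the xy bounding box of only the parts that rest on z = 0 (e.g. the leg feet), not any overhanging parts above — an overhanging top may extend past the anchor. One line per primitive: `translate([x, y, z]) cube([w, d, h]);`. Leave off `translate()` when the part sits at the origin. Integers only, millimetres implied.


translate([111, 475, 0]) cube([2865, 2984, 205]);


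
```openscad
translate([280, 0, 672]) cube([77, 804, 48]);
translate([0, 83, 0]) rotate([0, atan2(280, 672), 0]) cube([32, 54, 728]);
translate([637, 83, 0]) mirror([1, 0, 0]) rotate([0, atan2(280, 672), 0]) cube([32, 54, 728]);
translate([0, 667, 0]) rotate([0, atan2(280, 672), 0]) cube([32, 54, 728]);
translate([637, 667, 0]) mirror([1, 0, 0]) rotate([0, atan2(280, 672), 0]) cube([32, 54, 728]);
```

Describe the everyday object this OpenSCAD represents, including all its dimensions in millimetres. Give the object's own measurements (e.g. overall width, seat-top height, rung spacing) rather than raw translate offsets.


A sawhorse. A 77×804×48 mm beam (x, y, z) sits on two A-frame leg pairs. Each pair is two raked legs of 32×54 mm section (54 mm along y) splaying symmetrically in x. Each leg rises 672 mm vertically over 280 mm of horizontal reach and is 728 mm long along its own axis. Every leg's outer bottom edge rests on the floor and its outer top edge meets a bottom edge of the beam — the left legs (tilting toward +x) meet the beam's −x bottom edge, the right legs (their mirror images, tilting toward −x) meet its +x bottom edge — so the leg tops tuck under the beam, the beam's underside is 672 mm above the floor, and the feet are 637 mm apart outside-to-outside with the beam centred between them. The two leg pairs are set in 83 mm from either end of the beam.


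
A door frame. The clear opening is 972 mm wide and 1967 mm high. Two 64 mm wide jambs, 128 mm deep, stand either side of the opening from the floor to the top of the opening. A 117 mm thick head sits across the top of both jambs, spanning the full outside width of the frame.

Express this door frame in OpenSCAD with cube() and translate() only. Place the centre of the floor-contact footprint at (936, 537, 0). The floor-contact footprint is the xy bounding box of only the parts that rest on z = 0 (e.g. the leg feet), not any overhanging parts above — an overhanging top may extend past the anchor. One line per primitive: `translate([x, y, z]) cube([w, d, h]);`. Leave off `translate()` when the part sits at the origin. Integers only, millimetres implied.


translate([386, 473, 0]) cube([64, 128, 1967]);
translate([1422, 473, 0]) cube([64, 128, 1967]);
translate([386, 473, 1967]) cube([1100, 128, 117]);


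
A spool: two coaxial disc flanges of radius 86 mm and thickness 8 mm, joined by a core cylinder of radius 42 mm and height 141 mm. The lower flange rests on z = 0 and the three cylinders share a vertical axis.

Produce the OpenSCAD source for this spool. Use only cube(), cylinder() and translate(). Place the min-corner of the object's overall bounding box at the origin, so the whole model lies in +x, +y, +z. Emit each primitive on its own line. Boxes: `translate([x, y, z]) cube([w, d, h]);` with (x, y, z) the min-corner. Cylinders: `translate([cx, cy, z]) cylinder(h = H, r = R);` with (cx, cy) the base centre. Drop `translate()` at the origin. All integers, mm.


translate([86, 86, 0]) cylinder(h = 8, r = 86);
translate([86, 86, 8]) cylinder(h = 141, r = 42);
translate([86, 86, 149]) cylinder(h = 8, r = 86);


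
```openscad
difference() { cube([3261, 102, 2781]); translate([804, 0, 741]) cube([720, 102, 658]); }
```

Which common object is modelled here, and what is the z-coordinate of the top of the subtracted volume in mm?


A wall with a window opening. The window head height is 1399 mm.

A wall with a rectangular opening subtracted — a window. Sill at z = 741, opening 658 mm tall, so the head is at 741 + 658 = 1399 mm.


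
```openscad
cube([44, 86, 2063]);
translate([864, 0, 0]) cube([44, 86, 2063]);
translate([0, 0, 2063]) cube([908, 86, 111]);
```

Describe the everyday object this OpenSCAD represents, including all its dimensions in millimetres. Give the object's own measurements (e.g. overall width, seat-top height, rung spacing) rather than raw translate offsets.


A door frame. The clear opening is 820 mm wide and 2063 mm high. Two 44 mm wide jambs, 86 mm deep, stand either side of the opening from the floor to the top of the opening. A 111 mm thick head sits across the top of both jambs, spanning the full outside width of the frame.


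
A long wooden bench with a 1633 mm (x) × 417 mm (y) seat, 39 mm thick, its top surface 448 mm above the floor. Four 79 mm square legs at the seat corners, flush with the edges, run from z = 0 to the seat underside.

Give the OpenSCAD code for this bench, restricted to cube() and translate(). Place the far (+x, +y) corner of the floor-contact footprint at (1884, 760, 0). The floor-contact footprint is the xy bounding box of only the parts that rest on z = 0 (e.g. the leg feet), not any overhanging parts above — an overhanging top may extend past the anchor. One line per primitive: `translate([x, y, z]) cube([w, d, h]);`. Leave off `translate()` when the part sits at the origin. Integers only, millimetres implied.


translate([251, 343, 409]) cube([1633, 417, 39]);
translate([251, 343, 0]) cube([79, 79, 409]);
translate([251, 681, 0]) cube([79, 79, 409]);
translate([1805, 343, 0]) cube([79, 79, 409]);
translate([1805, 681, 0]) cube([79, 79, 409]);


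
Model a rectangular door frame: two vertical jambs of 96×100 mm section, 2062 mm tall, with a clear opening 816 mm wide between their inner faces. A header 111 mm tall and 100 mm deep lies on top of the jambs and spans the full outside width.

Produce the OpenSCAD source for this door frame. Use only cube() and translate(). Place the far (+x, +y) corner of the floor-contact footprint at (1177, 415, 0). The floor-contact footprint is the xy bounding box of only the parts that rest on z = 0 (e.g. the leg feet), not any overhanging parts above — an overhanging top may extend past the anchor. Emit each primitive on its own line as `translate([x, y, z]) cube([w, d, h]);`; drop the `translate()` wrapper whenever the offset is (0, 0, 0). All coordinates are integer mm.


translate([169, 315, 0]) cube([96, 100, 2062]);
translate([1081, 315, 0]) cube([96, 100, 2062]);
translate([169, 315, 2062]) cube([1008, 100, 111]);


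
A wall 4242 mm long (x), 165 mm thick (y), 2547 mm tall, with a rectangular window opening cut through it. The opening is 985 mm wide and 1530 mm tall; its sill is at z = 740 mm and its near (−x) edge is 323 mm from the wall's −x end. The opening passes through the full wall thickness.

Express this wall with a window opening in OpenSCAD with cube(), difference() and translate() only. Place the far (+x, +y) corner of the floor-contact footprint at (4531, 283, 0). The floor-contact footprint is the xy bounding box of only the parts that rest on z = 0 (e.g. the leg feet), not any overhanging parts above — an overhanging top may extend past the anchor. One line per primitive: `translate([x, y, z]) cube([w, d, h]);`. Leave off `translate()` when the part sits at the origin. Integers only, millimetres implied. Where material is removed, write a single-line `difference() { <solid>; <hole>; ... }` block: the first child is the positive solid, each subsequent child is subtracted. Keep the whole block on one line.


difference() { translate([289, 118, 0]) cube([4242, 165, 2547]); translate([612, 118, 740]) cube([985, 165, 1530]); }


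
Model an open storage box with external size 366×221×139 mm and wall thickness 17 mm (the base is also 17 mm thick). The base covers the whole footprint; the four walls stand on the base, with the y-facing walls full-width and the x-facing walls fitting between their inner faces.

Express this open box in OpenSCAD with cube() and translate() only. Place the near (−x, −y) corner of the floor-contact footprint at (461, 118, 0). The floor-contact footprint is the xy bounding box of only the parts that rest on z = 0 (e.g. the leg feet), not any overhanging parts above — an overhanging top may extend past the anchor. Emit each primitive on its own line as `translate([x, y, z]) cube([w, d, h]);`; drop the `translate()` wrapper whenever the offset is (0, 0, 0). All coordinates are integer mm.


translate([461, 118, 0]) cube([366, 221, 17]);
translate([461, 118, 17]) cube([366, 17, 122]);
translate([461, 322, 17]) cube([366, 17, 122]);
translate([461, 135, 17]) cube([17, 187, 122]);
translate([810, 135, 17]) cube([17, 187, 122]);


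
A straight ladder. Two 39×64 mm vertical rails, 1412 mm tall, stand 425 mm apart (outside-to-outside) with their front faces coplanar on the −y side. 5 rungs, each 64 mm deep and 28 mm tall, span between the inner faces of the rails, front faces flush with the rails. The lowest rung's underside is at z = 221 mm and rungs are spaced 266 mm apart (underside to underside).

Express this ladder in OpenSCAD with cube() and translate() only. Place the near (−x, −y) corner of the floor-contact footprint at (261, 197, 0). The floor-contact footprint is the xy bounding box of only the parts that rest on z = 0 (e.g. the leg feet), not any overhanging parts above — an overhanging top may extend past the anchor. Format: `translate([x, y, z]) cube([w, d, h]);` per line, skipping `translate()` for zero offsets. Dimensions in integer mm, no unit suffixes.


translate([261, 197, 0]) cube([39, 64, 1412]);
translate([647, 197, 0]) cube([39, 64, 1412]);
translate([300, 197, 221]) cube([347, 64, 28]);
translate([300, 197, 487]) cube([347, 64, 28]);
translate([300, 197, 753]) cube([347, 64, 28]);
translate([300, 197, 1019]) cube([347, 64, 28]);
translate([300, 197, 1285]) cube([347, 64, 28]);


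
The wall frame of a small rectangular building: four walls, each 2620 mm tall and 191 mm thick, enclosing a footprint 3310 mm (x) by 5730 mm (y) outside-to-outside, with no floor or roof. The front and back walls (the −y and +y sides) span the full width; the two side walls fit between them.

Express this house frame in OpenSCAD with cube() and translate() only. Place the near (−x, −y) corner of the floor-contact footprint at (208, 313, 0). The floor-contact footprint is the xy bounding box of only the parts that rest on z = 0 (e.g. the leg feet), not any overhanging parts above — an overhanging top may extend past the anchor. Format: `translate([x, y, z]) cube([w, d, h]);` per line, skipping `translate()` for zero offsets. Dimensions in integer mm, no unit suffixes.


translate([208, 313, 0]) cube([3310, 191, 2620]);
translate([208, 5852, 0]) cube([3310, 191, 2620]);
translate([208, 504, 0]) cube([191, 5348, 2620]);
translate([3327, 504, 0]) cube([191, 5348, 2620]);


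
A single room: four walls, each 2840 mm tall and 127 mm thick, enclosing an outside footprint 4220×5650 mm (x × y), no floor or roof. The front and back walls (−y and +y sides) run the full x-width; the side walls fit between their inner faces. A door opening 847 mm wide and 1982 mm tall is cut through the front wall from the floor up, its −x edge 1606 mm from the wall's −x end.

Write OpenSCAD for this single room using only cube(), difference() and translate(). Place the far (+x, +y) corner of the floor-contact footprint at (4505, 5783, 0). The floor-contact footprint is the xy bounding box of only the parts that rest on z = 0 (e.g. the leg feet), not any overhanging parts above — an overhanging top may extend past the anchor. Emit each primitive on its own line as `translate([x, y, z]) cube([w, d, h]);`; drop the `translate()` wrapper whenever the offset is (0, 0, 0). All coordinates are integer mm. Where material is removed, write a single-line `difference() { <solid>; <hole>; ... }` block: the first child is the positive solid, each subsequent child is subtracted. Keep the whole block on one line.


difference() { translate([285, 133, 0]) cube([4220, 127, 2840]); translate([1891, 133, 0]) cube([847, 127, 1982]); }
translate([285, 5656, 0]) cube([4220, 127, 2840]);
translate([285, 260, 0]) cube([127, 5396, 2840]);
translate([4378, 260, 0]) cube([127, 5396, 2840]);


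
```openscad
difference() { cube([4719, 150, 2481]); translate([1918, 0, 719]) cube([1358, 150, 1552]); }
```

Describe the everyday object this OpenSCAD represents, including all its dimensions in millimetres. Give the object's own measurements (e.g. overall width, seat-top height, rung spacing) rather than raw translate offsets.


A wall 4719 mm long (x), 150 mm thick (y), 2481 mm tall, with a rectangular window opening cut through it. The opening is 1358 mm wide and 1552 mm tall; its sill is at z = 719 mm and its near (−x) edge is 1918 mm from the wall's −x end. The opening passes through the full wall thickness.


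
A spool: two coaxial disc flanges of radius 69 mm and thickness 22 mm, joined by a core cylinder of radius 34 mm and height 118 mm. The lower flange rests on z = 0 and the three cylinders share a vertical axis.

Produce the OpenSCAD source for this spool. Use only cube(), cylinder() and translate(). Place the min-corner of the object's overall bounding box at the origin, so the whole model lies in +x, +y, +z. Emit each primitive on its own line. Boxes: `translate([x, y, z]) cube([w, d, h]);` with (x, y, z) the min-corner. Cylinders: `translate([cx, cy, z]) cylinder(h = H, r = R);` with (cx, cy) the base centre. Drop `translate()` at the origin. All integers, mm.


translate([69, 69, 0]) cylinder(h = 22, r = 69);
translate([69, 69, 22]) cylinder(h = 118, r = 34);
translate([69, 69, 140]) cylinder(h = 22, r = 69);


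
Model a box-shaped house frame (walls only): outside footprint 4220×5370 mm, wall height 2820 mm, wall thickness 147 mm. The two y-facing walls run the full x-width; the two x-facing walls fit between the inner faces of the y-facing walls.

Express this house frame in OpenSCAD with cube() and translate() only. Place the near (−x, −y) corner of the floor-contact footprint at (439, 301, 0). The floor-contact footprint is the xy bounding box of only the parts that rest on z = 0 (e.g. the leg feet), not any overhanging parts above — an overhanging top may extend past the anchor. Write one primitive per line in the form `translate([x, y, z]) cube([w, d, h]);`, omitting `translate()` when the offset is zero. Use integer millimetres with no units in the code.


translate([439, 301, 0]) cube([4220, 147, 2820]);
translate([439, 5524, 0]) cube([4220, 147, 2820]);
translate([439, 448, 0]) cube([147, 5076, 2820]);
translate([4512, 448, 0]) cube([147, 5076, 2820]);


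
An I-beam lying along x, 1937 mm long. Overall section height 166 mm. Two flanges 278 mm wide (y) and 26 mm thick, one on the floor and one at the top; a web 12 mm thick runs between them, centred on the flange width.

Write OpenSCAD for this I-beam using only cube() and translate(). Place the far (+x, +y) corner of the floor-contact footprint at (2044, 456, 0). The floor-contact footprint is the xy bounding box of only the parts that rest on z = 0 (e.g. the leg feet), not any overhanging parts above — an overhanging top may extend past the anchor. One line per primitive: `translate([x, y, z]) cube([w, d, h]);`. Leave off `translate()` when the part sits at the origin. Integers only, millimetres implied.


translate([107, 178, 0]) cube([1937, 278, 26]);
translate([107, 311, 26]) cube([1937, 12, 114]);
translate([107, 178, 140]) cube([1937, 278, 26]);


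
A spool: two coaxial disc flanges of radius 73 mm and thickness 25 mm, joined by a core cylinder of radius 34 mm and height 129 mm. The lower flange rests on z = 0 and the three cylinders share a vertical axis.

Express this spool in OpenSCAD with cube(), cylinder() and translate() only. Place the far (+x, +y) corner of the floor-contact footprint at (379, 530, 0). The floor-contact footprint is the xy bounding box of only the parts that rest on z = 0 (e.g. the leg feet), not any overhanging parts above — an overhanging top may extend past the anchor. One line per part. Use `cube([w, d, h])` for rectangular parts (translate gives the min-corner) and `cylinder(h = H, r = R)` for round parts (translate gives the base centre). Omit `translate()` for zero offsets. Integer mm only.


translate([306, 457, 0]) cylinder(h = 25, r = 73);
translate([306, 457, 25]) cylinder(h = 129, r = 34);
translate([306, 457, 154]) cylinder(h = 25, r = 73);


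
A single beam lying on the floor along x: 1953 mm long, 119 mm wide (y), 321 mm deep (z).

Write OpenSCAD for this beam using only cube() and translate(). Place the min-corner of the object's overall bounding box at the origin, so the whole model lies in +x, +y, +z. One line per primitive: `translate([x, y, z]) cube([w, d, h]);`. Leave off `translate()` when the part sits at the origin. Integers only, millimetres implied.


cube([1953, 119, 321]);


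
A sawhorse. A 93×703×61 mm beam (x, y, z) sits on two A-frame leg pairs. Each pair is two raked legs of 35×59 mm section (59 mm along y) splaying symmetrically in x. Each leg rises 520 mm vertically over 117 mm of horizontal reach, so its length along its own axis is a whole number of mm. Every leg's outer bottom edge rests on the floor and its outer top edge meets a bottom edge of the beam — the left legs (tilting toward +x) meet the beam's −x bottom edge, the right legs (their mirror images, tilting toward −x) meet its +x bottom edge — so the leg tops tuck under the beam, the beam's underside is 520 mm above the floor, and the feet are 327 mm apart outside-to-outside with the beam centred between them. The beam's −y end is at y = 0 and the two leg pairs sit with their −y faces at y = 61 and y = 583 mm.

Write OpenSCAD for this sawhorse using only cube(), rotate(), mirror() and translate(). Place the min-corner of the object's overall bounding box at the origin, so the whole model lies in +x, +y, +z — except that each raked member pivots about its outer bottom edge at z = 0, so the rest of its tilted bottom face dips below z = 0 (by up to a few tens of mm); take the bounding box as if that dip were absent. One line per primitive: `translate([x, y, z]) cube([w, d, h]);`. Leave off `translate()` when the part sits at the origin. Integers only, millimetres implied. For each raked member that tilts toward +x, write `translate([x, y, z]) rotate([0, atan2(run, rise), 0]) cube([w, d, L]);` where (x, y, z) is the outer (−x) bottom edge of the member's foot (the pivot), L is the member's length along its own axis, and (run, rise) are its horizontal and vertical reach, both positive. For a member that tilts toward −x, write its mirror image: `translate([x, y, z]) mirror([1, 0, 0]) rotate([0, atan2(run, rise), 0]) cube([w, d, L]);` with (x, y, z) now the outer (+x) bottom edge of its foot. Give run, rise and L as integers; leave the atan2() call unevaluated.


translate([117, 0, 520]) cube([93, 703, 61]);
translate([0, 61, 0]) rotate([0, atan2(117, 520), 0]) cube([35, 59, 533]);
translate([327, 61, 0]) mirror([1, 0, 0]) rotate([0, atan2(117, 520), 0]) cube([35, 59, 533]);
translate([0, 583, 0]) rotate([0, atan2(117, 520), 0]) cube([35, 59, 533]);
translate([327, 583, 0]) mirror([1, 0, 0]) rotate([0, atan2(117, 520), 0]) cube([35, 59, 533]);


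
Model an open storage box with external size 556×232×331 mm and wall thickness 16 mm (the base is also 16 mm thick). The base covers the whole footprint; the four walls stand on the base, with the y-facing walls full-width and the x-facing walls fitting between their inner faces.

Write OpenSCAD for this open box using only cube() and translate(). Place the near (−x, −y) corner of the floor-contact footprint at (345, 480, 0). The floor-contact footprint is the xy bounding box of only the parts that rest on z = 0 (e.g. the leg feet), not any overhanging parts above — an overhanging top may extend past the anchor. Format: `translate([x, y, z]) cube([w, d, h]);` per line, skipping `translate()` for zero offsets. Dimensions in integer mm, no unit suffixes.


translate([345, 480, 0]) cube([556, 232, 16]);
translate([345, 480, 16]) cube([556, 16, 315]);
translate([345, 696, 16]) cube([556, 16, 315]);
translate([345, 496, 16]) cube([16, 200, 315]);
translate([885, 496, 16]) cube([16, 200, 315]);


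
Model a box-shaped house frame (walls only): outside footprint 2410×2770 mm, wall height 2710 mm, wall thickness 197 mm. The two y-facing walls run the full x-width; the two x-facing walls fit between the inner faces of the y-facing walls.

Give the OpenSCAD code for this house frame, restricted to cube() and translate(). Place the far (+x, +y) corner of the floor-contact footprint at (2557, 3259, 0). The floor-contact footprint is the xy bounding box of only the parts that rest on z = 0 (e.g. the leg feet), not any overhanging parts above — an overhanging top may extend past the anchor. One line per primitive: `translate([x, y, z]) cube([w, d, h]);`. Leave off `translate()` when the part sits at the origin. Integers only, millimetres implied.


translate([147, 489, 0]) cube([2410, 197, 2710]);
translate([147, 3062, 0]) cube([2410, 197, 2710]);
translate([147, 686, 0]) cube([197, 2376, 2710]);
translate([2360, 686, 0]) cube([197, 2376, 2710]);


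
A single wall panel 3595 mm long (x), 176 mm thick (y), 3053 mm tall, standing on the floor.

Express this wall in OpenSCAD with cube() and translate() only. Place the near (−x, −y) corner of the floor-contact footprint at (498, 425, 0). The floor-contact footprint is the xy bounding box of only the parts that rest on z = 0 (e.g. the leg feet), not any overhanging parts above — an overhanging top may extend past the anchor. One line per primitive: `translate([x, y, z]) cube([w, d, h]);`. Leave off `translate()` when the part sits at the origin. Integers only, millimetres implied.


translate([498, 425, 0]) cube([3595, 176, 3053]);


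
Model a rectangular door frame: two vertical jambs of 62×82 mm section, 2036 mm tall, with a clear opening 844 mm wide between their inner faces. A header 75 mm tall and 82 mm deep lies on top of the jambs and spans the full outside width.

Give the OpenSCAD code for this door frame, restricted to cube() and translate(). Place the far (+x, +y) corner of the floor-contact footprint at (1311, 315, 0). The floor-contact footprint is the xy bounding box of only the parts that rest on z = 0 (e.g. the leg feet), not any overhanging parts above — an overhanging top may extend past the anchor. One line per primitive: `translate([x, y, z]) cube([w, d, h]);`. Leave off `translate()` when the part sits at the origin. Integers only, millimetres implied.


translate([343, 233, 0]) cube([62, 82, 2036]);
translate([1249, 233, 0]) cube([62, 82, 2036]);
translate([343, 233, 2036]) cube([968, 82, 75]);


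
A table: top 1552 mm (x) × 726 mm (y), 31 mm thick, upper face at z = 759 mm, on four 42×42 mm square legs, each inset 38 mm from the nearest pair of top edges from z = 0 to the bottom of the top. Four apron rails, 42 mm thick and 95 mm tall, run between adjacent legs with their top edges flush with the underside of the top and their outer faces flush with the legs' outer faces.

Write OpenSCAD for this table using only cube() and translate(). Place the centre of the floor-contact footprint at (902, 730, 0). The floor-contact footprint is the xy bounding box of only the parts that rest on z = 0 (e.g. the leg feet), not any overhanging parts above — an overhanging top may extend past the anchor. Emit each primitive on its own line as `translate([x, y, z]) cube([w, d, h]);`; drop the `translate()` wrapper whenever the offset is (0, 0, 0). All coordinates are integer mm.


translate([126, 367, 728]) cube([1552, 726, 31]);
translate([164, 405, 0]) cube([42, 42, 728]);
translate([1598, 405, 0]) cube([42, 42, 728]);
translate([164, 1013, 0]) cube([42, 42, 728]);
translate([1598, 1013, 0]) cube([42, 42, 728]);
translate([206, 405, 633]) cube([1392, 42, 95]);
translate([206, 1013, 633]) cube([1392, 42, 95]);
translate([164, 447, 633]) cube([42, 566, 95]);
translate([1598, 447, 633]) cube([42, 566, 95]);


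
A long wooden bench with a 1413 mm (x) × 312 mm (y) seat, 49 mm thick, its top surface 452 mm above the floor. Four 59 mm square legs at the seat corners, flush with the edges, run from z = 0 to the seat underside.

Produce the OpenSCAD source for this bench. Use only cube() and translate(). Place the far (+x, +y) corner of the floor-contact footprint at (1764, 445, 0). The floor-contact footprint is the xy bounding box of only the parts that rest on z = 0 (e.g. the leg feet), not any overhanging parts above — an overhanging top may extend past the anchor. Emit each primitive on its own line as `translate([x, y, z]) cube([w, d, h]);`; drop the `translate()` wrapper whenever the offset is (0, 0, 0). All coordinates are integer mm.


translate([351, 133, 403]) cube([1413, 312, 49]);
translate([351, 133, 0]) cube([59, 59, 403]);
translate([351, 386, 0]) cube([59, 59, 403]);
translate([1705, 133, 0]) cube([59, 59, 403]);
translate([1705, 386, 0]) cube([59, 59, 403]);


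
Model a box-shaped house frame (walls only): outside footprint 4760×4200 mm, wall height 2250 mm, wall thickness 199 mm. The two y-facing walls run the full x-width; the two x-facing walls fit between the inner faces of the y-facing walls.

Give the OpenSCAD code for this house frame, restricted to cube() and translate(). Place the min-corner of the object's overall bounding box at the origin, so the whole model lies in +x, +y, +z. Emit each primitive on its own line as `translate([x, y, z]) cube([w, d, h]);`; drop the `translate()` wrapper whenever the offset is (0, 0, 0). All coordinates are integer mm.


cube([4760, 199, 2250]);
translate([0, 4001, 0]) cube([4760, 199, 2250]);
translate([0, 199, 0]) cube([199, 3802, 2250]);
translate([4561, 199, 0]) cube([199, 3802, 2250]);


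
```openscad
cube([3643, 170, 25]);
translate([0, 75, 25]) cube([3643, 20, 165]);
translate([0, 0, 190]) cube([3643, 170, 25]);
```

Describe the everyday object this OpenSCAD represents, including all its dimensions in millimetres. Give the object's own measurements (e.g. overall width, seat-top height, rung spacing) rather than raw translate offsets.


An I-beam lying along x, 3643 mm long. Overall section height 215 mm. Two flanges 170 mm wide (y) and 25 mm thick, one on the floor and one at the top; a web 20 mm thick runs between them, centred on the flange width.


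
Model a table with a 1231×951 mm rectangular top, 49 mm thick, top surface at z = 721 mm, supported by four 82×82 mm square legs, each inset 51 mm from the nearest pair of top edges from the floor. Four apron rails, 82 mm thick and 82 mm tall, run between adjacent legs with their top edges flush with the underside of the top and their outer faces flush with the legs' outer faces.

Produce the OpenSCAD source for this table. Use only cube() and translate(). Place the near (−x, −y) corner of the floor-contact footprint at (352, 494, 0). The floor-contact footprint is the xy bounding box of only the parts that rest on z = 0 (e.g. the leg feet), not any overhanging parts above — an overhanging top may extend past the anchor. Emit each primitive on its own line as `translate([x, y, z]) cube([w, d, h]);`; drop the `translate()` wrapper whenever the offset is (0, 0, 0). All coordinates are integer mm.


// leg_h = 721 - 49 = 672
// apron z = 672 - 82 = 590
translate([301, 443, 672]) cube([1231, 951, 49]);
translate([352, 494, 0]) cube([82, 82, 672]);
translate([1399, 494, 0]) cube([82, 82, 672]);
translate([352, 1261, 0]) cube([82, 82, 672]);
translate([1399, 1261, 0]) cube([82, 82, 672]);
translate([434, 494, 590]) cube([965, 82, 82]);
translate([434, 1261, 590]) cube([965, 82, 82]);
translate([352, 576, 590]) cube([82, 685, 82]);
translate([1399, 576, 590]) cube([82, 685, 82]);


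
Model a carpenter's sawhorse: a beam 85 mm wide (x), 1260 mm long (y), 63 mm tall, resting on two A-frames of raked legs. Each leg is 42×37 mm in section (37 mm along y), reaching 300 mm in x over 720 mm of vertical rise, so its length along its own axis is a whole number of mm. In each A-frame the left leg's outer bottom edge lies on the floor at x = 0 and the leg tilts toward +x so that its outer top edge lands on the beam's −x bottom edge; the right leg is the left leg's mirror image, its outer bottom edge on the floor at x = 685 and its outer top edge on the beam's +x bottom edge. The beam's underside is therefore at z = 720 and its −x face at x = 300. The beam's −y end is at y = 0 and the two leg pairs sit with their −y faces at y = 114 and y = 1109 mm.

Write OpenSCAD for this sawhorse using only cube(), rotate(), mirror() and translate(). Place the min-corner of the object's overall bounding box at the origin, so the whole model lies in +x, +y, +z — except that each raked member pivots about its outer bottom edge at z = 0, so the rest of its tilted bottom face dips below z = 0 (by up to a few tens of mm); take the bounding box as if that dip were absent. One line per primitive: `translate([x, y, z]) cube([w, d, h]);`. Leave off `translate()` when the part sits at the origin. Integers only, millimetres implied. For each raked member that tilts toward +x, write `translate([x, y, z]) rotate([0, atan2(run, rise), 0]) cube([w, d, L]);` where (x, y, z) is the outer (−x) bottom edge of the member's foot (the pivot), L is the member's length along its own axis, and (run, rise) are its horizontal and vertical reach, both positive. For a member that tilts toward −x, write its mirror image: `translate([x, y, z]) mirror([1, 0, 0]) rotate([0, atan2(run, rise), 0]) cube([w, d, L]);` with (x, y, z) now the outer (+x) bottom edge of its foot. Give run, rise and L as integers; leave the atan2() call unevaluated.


translate([300, 0, 720]) cube([85, 1260, 63]);
translate([0, 114, 0]) rotate([0, atan2(300, 720), 0]) cube([42, 37, 780]);
translate([685, 114, 0]) mirror([1, 0, 0]) rotate([0, atan2(300, 720), 0]) cube([42, 37, 780]);
translate([0, 1109, 0]) rotate([0, atan2(300, 720), 0]) cube([42, 37, 780]);
translate([685, 1109, 0]) mirror([1, 0, 0]) rotate([0, atan2(300, 720), 0]) cube([42, 37, 780]);


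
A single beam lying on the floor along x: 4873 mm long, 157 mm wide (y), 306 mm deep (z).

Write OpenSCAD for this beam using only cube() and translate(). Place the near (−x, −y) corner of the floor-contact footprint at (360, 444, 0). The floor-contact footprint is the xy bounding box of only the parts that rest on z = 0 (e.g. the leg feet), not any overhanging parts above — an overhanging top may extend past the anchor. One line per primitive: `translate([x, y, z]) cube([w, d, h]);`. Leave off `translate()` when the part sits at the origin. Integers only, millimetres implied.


translate([360, 444, 0]) cube([4873, 157, 306]);


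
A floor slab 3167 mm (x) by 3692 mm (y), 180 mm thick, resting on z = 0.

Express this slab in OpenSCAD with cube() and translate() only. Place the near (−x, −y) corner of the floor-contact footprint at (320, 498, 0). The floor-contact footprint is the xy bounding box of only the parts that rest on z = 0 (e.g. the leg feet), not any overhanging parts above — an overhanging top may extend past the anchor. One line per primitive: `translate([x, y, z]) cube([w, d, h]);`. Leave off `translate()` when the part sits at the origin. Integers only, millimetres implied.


translate([320, 498, 0]) cube([3167, 3692, 180]);


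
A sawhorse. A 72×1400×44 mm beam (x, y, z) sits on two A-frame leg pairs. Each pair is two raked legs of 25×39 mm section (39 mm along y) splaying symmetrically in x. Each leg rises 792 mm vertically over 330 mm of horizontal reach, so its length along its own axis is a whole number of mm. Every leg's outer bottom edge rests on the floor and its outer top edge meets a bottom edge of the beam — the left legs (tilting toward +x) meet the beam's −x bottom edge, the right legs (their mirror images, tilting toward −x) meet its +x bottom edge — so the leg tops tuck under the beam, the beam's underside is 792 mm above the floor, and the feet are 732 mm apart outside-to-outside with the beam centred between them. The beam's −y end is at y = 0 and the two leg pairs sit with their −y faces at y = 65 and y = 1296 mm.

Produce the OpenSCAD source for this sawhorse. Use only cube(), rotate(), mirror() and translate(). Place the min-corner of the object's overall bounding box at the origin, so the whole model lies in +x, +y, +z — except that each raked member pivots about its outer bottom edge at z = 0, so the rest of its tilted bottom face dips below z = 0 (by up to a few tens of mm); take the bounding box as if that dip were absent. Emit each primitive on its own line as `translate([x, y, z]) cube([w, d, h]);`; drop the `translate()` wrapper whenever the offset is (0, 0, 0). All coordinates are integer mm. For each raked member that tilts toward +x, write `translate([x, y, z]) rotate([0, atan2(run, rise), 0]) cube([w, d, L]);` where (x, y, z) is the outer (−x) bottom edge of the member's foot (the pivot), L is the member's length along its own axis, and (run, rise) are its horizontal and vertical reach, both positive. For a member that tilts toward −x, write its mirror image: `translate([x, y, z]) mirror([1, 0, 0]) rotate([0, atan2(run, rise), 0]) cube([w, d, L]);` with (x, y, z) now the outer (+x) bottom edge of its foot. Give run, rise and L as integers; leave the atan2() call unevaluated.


translate([330, 0, 792]) cube([72, 1400, 44]);
translate([0, 65, 0]) rotate([0, atan2(330, 792), 0]) cube([25, 39, 858]);
translate([732, 65, 0]) mirror([1, 0, 0]) rotate([0, atan2(330, 792), 0]) cube([25, 39, 858]);
translate([0, 1296, 0]) rotate([0, atan2(330, 792), 0]) cube([25, 39, 858]);
translate([732, 1296, 0]) mirror([1, 0, 0]) rotate([0, atan2(330, 792), 0]) cube([25, 39, 858]);
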